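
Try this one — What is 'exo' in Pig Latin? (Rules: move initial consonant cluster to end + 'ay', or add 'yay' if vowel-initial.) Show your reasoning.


'exo' starts with a vowel, so add 'yay': 'exoyay'.

exoyay


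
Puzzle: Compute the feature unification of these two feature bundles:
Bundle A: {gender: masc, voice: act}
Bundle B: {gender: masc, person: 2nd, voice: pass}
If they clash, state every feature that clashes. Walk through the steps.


Compare features:
gender: A=masc vs B=masc -> unified: masc
person: A=_ vs B=2nd -> unified: 2nd
voice: A=act vs B=pass -> CLASH
Clash detected on feature 'voice' (act vs pass); unification fails.

CLASH on 'voice' (act vs pass)


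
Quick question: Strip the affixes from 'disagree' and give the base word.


Remove prefix 'dis' from 'disagree' to get root 'agree'.

agree


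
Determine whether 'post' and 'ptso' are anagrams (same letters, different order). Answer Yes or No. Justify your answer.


Sorted letters of 'post': 'opst'
Sorted letters of 'ptso': 'opst'
They match.

Yes


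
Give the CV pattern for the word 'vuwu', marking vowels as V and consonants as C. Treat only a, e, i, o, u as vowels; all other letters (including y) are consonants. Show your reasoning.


Letter mapping: v = C, u = V, w = C, u = V.

CVCV


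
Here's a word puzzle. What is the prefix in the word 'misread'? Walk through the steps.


The word 'misread' = 'mis' (prefix) + 'read' (root). The prefix is 'mis'.

mis


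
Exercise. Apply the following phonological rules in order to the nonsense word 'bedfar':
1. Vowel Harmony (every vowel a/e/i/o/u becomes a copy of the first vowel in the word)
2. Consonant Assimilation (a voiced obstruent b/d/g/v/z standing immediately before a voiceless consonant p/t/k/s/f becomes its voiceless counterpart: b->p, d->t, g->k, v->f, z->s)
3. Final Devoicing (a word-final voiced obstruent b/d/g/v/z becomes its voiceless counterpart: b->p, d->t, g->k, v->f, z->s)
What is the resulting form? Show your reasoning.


Starting form: 'bedfar'
Rule 1: Vowel Harmony: all vowels become 'e' (matching first vowel). 'bedfar' -> 'bedfer'
Rule 2: Consonant Assimilation: voiced obstruent before voiceless consonant becomes voiceless ('df' -> 'tf'). 'bedfer' -> 'betfer'
Rule 3: Final Devoicing: final consonant 'r' is not one of the voiced obstruents b/d/g/v/z. No change.
Final form: 'betfer'

betfer


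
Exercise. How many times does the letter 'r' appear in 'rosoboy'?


Letter 'r' in 'rosoboy': found at position(s) 1 = 1 occurrence(s).

1


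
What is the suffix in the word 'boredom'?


The word 'boredom' = 'bore' (root) + '-dom' (suffix). The suffix is '-dom'.

dom


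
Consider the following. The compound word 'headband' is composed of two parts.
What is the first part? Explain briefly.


Split 'headband' into 'head' + 'band'. The first part is 'head'.

head


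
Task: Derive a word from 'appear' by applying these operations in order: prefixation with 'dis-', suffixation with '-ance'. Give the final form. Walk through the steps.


Step 1: Add prefix 'dis-' to 'appear' = 'disappear'
Step 2: Add suffix '-ance' to 'disappear' = 'disappearance'

disappearance


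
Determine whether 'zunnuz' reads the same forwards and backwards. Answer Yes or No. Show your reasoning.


Forward: 'zunnuz'
Reversed: 'zunnuz'
They are identical.

Yes


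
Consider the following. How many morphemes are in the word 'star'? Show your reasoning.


Decomposition: star (free morpheme) = 1 morpheme(s)

1 morphemes


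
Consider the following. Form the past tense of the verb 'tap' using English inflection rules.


Apply rule: Double final consonant and add -ed. 'tap' becomes 'tapped'.

tapped


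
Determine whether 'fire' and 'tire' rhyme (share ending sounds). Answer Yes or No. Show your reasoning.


Rime (stressed vowel + following sounds) of 'fire': -ire = /aɪər/
Rime of 'tire': -ire = /aɪər/
/aɪər/ and /aɪər/ are the same ending sound, so the words rhyme.

Yes


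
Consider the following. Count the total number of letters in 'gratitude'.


Spell out 'gratitude' and number each letter: g(1), r(2), a(3), t(4), i(5), t(6), u(7), d(8), e(9). Total: 9 letters.

9


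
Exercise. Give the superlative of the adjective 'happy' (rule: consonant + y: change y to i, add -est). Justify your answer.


Apply superlative formation (consonant + y: change y to i, add -est): 'happy' -> 'happiest'.

happiest


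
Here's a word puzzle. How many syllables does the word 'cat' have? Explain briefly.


Break 'cat' into syllables: cat -> cat = 1 syllable

1 syllable


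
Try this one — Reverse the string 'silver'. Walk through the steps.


Reverse 'silver' character by character: 'revlis'.

revlis


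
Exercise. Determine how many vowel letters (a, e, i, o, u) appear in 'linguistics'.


Vowels in 'linguistics': i, u, i, i = 4 vowels.

4


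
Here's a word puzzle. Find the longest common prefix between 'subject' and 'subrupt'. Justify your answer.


Compare from the start: 3 characters match: 'sub'. Mismatch at position 4: 'j' vs 'r'.

sub


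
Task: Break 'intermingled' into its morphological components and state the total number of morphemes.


Step 1: Identify prefix: 'inter' (meaning: between)
Step 2: Identify root: 'mingle'
Step 3: Identify suffix(es): 'ed'
Decomposition: inter- (prefix: between) + mingle (root) + -ed (suffix: past)
Total morphemes: 3

3 morphemes (inter- (prefix: between) + mingle (root) + -ed (suffix: past))


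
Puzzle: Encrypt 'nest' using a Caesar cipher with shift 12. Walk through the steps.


Shift each letter by 12: n -> z, e -> q, s -> e, t -> f. Result: 'zqef'.

zqef


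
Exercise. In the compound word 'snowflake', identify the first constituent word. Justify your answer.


Split 'snowflake' into 'snow' + 'flake'. The first part is 'snow'.

snow


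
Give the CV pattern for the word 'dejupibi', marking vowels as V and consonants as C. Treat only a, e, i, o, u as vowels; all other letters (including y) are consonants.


Letter mapping: d = C, e = V, j = C, u = V, p = C, i = V, b = C, i = V.

CVCVCVCV


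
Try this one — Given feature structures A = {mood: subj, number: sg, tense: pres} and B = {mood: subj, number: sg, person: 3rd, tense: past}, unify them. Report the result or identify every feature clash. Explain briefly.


Compare features:
mood: A=subj vs B=subj -> unified: subj
number: A=sg vs B=sg -> unified: sg
person: A=_ vs B=3rd -> unified: 3rd
tense: A=pres vs B=past -> CLASH
Clash detected on feature 'tense' (pres vs past); unification fails.

CLASH on 'tense' (pres vs past)


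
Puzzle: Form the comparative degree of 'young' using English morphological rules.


Apply comparative formation (add -er): 'young' -> 'younger'.

younger


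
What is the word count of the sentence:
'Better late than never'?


Split into words: Better | late | than | never = 4 words.

4


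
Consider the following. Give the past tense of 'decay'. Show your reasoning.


Apply rule: Add -ed. 'decay' becomes 'decayed'.

decayed


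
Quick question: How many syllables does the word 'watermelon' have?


Break 'watermelon' into syllables: wa-ter-mel-on -> wa | ter | mel | on = 4 syllables

4 syllables


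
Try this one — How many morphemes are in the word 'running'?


Decomposition: run (root) + -ing (suffix) = 2 morpheme(s)

2 morphemes


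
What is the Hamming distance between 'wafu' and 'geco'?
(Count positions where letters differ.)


Alignment:
Position 1: 'w' vs 'g' = DIFFER
Position 2: 'a' vs 'e' = DIFFER
Position 3: 'f' vs 'c' = DIFFER
Position 4: 'u' vs 'o' = DIFFER
Total differences: 4

4


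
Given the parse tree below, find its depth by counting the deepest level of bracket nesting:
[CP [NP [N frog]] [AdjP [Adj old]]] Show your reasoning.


Count bracket nesting levels:
'[' at pos 0: depth = 1
'[' at pos 4: depth = 2
'[' at pos 8: depth = 3
'[' at pos 18: depth = 2
'[' at pos 24: depth = 3
Maximum depth reached: 3

3


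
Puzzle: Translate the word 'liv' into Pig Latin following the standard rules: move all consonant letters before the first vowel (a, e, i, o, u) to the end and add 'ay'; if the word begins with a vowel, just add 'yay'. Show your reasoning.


'liv': move consonant cluster 'l' to end and add 'ay': 'ivlay'.

ivlay


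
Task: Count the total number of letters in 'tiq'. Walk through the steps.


Spell out 'tiq' and number each letter: t(1), i(2), q(3). Total: 3 letters.

3


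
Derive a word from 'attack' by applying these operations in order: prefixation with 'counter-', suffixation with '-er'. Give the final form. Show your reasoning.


Step 1: Add prefix 'counter-' to 'attack' = 'counterattack'
Step 2: Add suffix '-er' to 'counterattack' = 'counterattacker'

counterattacker


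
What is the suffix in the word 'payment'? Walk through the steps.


The word 'payment' = 'pay' (root) + '-ment' (suffix). The suffix is '-ment'.

ment


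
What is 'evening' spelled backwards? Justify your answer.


Reverse 'evening' character by character: 'gnineve'.

gnineve


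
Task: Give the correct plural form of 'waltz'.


Apply rule: Add -es (sibilant/fricative ending). 'waltz' becomes 'waltzes'.

waltzes


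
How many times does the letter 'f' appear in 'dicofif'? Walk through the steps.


Letter 'f' in 'dicofif': found at position(s) 5, 7 = 2 occurrence(s).

2


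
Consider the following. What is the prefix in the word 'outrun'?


The word 'outrun' = 'out' (prefix) + 'run' (root). The prefix is 'out'.

out


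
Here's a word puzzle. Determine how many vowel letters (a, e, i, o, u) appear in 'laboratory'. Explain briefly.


Vowels in 'laboratory': a, o, a, o = 4 vowels.

4


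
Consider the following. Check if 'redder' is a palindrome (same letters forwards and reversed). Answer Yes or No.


Forward: 'redder'
Reversed: 'redder'
They are identical.

Yes


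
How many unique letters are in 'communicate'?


Unique letters in 'communicate': {a, c, e, i, m, n, o, t, u} = 9 distinct letters.

9


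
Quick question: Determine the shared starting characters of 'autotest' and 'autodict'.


Compare from the start: 4 characters match: 'auto'. Mismatch at position 5: 't' vs 'd'.

auto


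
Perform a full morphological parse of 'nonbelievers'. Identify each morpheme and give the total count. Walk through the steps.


Step 1: Identify prefix: 'non' (meaning: not)
Step 2: Identify root: 'believe'
Step 3: Identify suffix(es): 'er, s'
Decomposition: non- (prefix: not) + believe (root) + -er (suffix: one who) + -s (plural)
Total morphemes: 4

4 morphemes (non- (prefix: not) + believe (root) + -er (suffix: one who) + -s (plural))


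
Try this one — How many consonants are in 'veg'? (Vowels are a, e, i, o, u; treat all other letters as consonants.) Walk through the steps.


Consonants in 'veg': v, g = 2 consonants.

2


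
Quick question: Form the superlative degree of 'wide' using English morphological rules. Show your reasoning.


Apply superlative formation (ends in e: add -st): 'wide' -> 'widest'.

widest


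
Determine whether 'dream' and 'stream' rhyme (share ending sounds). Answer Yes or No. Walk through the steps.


Rime (stressed vowel + following sounds) of 'dream': -eam = /iːm/
Rime of 'stream': -eam = /iːm/
/iːm/ and /iːm/ are the same ending sound, so the words rhyme.

Yes


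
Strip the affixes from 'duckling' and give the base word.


Remove suffix '-ling' from 'duckling' to get root 'duck'.

duck


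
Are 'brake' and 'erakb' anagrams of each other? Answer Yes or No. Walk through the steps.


Sorted letters of 'brake': 'abekr'
Sorted letters of 'erakb': 'abekr'
They match.

Yes


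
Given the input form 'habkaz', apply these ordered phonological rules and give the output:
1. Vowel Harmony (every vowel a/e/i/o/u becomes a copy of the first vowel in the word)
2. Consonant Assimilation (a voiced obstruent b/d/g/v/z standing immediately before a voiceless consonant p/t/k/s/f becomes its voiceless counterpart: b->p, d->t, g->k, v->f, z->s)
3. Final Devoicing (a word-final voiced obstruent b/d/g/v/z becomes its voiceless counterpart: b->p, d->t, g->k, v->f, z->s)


Starting form: 'habkaz'
Rule 1: Vowel Harmony: all vowels already match. No change.
Rule 2: Consonant Assimilation: voiced obstruent before voiceless consonant becomes voiceless ('bk' -> 'pk'). 'habkaz' -> 'hapkaz'
Rule 3: Final Devoicing: word-final voiced obstruent 'z' becomes voiceless 's'. 'hapkaz' -> 'hapkas'
Final form: 'hapkas'

hapkas


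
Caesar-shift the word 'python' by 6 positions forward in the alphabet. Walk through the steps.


Shift each letter by 6: p -> v, y -> e, t -> z, h -> n, o -> u, n -> t. Result: 'veznut'.

veznut


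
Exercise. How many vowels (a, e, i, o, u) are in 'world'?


Vowels in 'world': o = 1 vowels.

1


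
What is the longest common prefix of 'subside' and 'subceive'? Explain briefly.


Compare from the start: 3 characters match: 'sub'. Mismatch at position 4: 's' vs 'c'.

sub


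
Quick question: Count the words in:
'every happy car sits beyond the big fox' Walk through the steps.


Split into words: every | happy | car | sits | beyond | the | big | fox = 8 words.

8


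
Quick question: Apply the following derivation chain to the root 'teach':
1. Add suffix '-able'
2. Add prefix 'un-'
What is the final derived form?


Step 1: Add suffix '-able' to 'teach' = 'teachable'
Step 2: Add prefix 'un-' to 'teachable' = 'unteachable'

unteachable


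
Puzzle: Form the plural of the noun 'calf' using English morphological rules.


Apply rule: Change -f to -ves. 'calf' becomes 'calves'.

calves


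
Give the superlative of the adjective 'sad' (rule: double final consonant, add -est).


Apply superlative formation (double final consonant, add -est): 'sad' -> 'saddest'.

saddest


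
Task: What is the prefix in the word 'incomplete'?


The word 'incomplete' = 'in' (prefix) + 'complete' (root). The prefix is 'in'.

in


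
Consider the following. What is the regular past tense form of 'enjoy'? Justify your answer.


Apply rule: Add -ed. 'enjoy' becomes 'enjoyed'.

enjoyed


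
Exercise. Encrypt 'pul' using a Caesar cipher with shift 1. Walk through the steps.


Shift each letter by 1: p -> q, u -> v, l -> m. Result: 'qvm'.

qvm


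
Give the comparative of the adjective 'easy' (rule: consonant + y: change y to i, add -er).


Apply comparative formation (consonant + y: change y to i, add -er): 'easy' -> 'easier'.

easier


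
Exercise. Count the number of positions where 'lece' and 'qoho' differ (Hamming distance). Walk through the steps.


Alignment:
Position 1: 'l' vs 'q' = DIFFER
Position 2: 'e' vs 'o' = DIFFER
Position 3: 'c' vs 'h' = DIFFER
Position 4: 'e' vs 'o' = DIFFER
Total differences: 4

4


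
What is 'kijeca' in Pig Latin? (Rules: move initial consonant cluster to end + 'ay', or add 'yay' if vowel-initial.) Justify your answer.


'kijeca': move consonant cluster 'k' to end and add 'ay': 'ijecakay'.

ijecakay


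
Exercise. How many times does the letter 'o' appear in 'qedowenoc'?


Letter 'o' in 'qedowenoc': found at position(s) 4, 8 = 2 occurrence(s).

2


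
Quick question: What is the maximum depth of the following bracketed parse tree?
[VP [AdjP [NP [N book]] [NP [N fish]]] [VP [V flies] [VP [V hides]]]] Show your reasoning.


Count bracket nesting levels:
'[' at pos 0: depth = 1
'[' at pos 4: depth = 2
'[' at pos 10: depth = 3
'[' at pos 14: depth = 4
'[' at pos 24: depth = 3
'[' at pos 28: depth = 4
'[' at pos 39: depth = 2
'[' at pos 43: depth = 3
'[' at pos 53: depth = 3
'[' at pos 57: depth = 4
Maximum depth reached: 4

4


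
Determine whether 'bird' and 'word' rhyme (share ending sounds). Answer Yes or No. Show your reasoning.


Rime (stressed vowel + following sounds) of 'bird': -ird = /ɜːrd/
Rime of 'word': -ord = /ɜːrd/
/ɜːrd/ and /ɜːrd/ are the same ending sound, so the words rhyme.

Yes


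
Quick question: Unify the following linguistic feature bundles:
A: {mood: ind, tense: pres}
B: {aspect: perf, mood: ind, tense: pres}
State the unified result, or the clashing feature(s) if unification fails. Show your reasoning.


Compare features:
aspect: A=_ vs B=perf -> unified: perf
mood: A=ind vs B=ind -> unified: ind
tense: A=pres vs B=pres -> unified: pres
No clashes found.

Unified: {aspect: perf, mood: ind, tense: pres}


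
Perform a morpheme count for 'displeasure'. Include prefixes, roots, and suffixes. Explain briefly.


Decomposition: dis- (prefix) + please (root) + -ure (suffix) = 3 morpheme(s)

3 morphemes


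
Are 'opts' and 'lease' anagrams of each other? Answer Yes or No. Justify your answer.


Sorted letters of 'opts': 'opst'
Sorted letters of 'lease': 'aeels'
They do not match.

No


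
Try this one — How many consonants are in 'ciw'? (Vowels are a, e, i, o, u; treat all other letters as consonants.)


Consonants in 'ciw': c, w = 2 consonants.

2


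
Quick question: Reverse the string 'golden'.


Reverse 'golden' character by character: 'nedlog'.

nedlog


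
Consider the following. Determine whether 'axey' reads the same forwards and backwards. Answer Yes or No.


Forward: 'axey'
Reversed: 'yexa'
They differ.

No


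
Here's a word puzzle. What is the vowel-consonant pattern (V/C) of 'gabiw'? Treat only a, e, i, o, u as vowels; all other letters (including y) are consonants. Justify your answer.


Letter mapping: g = C, a = V, b = C, i = V, w = C.

CVCVC


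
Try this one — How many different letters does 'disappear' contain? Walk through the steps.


Unique letters in 'disappear': {a, d, e, i, p, r, s} = 7 distinct letters.

7


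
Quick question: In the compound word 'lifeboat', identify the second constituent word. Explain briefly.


Split 'lifeboat' into 'life' + 'boat'. The second part is 'boat'.

boat


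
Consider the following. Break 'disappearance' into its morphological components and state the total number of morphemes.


Step 1: Identify prefix: 'dis' (meaning: not/apart)
Step 2: Identify root: 'appear'
Step 3: Identify suffix(es): 'ance'
Decomposition: dis- (prefix: not/apart) + appear (root) + -ance (suffix: state/act)
Total morphemes: 3

3 morphemes (dis- (prefix: not/apart) + appear (root) + -ance (suffix: state/act))


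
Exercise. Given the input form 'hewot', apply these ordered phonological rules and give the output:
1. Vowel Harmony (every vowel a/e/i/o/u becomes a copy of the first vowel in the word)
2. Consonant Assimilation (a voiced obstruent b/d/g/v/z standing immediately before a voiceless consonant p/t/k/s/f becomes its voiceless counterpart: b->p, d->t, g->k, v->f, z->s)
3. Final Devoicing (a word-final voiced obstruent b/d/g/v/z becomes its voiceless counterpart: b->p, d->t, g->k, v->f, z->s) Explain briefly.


Starting form: 'hewot'
Rule 1: Vowel Harmony: all vowels become 'e' (matching first vowel). 'hewot' -> 'hewet'
Rule 2: Consonant Assimilation: no voiced obstruent (b/d/g/v/z) stands immediately before a voiceless consonant (p/t/k/s/f). No change.
Rule 3: Final Devoicing: final consonant 't' is not one of the voiced obstruents b/d/g/v/z. No change.
Final form: 'hewet'

hewet


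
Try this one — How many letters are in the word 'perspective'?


Spell out 'perspective' and number each letter: p(1), e(2), r(3), s(4), p(5), e(6), c(7), t(8), i(9), v(10), e(11). Total: 11 letters.

11


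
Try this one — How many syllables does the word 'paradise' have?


Break 'paradise' into syllables: par-a-dise -> par | a | dise = 3 syllables

3 syllables


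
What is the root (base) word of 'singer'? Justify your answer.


Remove suffix '-er' from 'singer' to get root 'sing'.

sing


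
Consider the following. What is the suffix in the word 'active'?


The word 'active' = 'act' (root) + '-ive' (suffix). The suffix is '-ive'.

ive


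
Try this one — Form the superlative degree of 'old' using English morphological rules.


Apply superlative formation (add -est): 'old' -> 'oldest'.

oldest


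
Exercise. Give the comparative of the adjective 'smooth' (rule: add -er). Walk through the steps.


Apply comparative formation (add -er): 'smooth' -> 'smoother'.

smoother


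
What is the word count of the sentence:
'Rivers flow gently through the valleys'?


Split into words: Rivers | flow | gently | through | the | valleys = 6 words.

6


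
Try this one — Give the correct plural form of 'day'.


Apply rule: Add -s. 'day' becomes 'days'.

days


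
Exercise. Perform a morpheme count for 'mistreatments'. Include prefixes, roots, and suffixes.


Decomposition: mis- (prefix) + treat (root) + -ment (suffix) + -s (plural) = 4 morpheme(s)

4 morphemes


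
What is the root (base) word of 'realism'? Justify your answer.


Remove suffix '-ism' from 'realism' to get root 'real'.

real


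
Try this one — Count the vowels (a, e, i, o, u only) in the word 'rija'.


Vowels in 'rija': i, a = 2 vowels.

2


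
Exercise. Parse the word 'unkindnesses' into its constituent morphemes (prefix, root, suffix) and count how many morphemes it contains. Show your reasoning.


Step 1: Identify prefix: 'un' (meaning: not/reverse)
Step 2: Identify root: 'kind'
Step 3: Identify suffix(es): 'ness, es'
Decomposition: un- (prefix: not/reverse) + kind (root) + -ness (suffix: state of) + -es (plural)
Total morphemes: 4

4 morphemes (un- (prefix: not/reverse) + kind (root) + -ness (suffix: state of) + -es (plural))


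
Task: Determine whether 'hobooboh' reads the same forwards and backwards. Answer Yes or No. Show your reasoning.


Forward: 'hobooboh'
Reversed: 'hobooboh'
They are identical.

Yes


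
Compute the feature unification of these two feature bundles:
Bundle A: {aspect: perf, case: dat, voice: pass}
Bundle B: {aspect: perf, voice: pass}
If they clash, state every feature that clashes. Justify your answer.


Compare features:
aspect: A=perf vs B=perf -> unified: perf
case: A=dat vs B=_ -> unified: dat
voice: A=pass vs B=pass -> unified: pass
No clashes found.

Unified: {aspect: perf, case: dat, voice: pass}


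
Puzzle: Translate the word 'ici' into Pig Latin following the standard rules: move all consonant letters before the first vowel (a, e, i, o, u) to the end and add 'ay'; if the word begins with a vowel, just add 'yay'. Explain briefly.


'ici' starts with a vowel, so add 'yay': 'iciyay'.

iciyay


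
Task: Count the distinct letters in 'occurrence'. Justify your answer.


Unique letters in 'occurrence': {c, e, n, o, r, u} = 6 distinct letters.

6


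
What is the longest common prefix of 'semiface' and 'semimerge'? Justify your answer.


Compare from the start: 4 characters match: 'semi'. Mismatch at position 5: 'f' vs 'm'.

semi


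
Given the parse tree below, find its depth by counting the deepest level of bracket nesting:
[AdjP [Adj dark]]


Count bracket nesting levels:
'[' at pos 0: depth = 1
'[' at pos 6: depth = 2
Maximum depth reached: 2

2


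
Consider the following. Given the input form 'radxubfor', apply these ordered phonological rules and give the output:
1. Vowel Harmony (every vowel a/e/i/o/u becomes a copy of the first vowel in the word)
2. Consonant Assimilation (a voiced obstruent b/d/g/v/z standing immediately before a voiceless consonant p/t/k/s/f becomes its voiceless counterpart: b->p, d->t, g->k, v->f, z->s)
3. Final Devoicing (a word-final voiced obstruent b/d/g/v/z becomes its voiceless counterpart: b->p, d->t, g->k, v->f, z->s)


Starting form: 'radxubfor'
Rule 1: Vowel Harmony: all vowels become 'a' (matching first vowel). 'radxubfor' -> 'radxabfar'
Rule 2: Consonant Assimilation: voiced obstruent before voiceless consonant becomes voiceless ('bf' -> 'pf'). 'radxabfar' -> 'radxapfar'
Rule 3: Final Devoicing: final consonant 'r' is not one of the voiced obstruents b/d/g/v/z. No change.
Final form: 'radxapfar'

radxapfar


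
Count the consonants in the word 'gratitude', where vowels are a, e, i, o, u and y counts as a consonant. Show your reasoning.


Consonants in 'gratitude': g, r, t, t, d = 5 consonants.

5


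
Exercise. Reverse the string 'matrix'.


Reverse 'matrix' character by character: 'xirtam'.

xirtam


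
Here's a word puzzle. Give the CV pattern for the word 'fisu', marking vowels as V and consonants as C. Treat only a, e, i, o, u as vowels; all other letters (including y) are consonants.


Letter mapping: f = C, i = V, s = C, u = V.

CVCV


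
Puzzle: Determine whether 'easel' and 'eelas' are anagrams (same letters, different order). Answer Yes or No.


Sorted letters of 'easel': 'aeels'
Sorted letters of 'eelas': 'aeels'
They match.

Yes


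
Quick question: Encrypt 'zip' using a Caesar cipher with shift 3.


Shift each letter by 3: z -> c, i -> l, p -> s. Result: 'cls'.

cls


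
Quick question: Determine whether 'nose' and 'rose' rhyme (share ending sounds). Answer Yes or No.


Rime (stressed vowel + following sounds) of 'nose': -ose = /oʊz/
Rime of 'rose': -ose = /oʊz/
/oʊz/ and /oʊz/ are the same ending sound, so the words rhyme.

Yes


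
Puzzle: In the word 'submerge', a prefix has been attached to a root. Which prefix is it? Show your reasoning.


The word 'submerge' = 'sub' (prefix) + 'merge' (root). The prefix is 'sub'.

sub


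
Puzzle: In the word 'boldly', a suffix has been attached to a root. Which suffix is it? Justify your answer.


The word 'boldly' = 'bold' (root) + '-ly' (suffix). The suffix is '-ly'.

ly


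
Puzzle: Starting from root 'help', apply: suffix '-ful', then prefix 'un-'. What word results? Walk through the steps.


Step 1: Add suffix '-ful' to 'help' = 'helpful'
Step 2: Add prefix 'un-' to 'helpful' = 'unhelpful'

unhelpful


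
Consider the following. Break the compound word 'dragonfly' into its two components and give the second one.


Split 'dragonfly' into 'dragon' + 'fly'. The second part is 'fly'.

fly


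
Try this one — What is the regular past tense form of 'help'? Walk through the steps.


Apply rule: Add -ed. 'help' becomes 'helped'.

helped


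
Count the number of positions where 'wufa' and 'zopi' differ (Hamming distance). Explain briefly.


Alignment:
Position 1: 'w' vs 'z' = DIFFER
Position 2: 'u' vs 'o' = DIFFER
Position 3: 'f' vs 'p' = DIFFER
Position 4: 'a' vs 'i' = DIFFER
Total differences: 4

4


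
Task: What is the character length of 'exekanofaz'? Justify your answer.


Spell out 'exekanofaz' and number each letter: e(1), x(2), e(3), k(4), a(5), n(6), o(7), f(8), a(9), z(10). Total: 10 letters.

10


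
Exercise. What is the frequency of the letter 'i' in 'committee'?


Letter 'i' in 'committee': found at position(s) 5 = 1 occurrence(s).

1


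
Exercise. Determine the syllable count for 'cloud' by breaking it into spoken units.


Break 'cloud' into syllables: cloud -> cloud = 1 syllable

1 syllable


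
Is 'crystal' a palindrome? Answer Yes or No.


Forward: 'crystal'
Reversed: 'latsyrc'
They differ.

No


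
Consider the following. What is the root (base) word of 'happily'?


Remove suffix '-ly' from 'happily' to get root 'happy'.

happy


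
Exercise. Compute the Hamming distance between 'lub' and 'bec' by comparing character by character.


Alignment:
Position 1: 'l' vs 'b' = DIFFER
Position 2: 'u' vs 'e' = DIFFER
Position 3: 'b' vs 'c' = DIFFER
Total differences: 3

3


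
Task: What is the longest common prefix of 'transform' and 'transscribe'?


Compare from the start: 5 characters match: 'trans'. Mismatch at position 6: 'f' vs 's'.

trans


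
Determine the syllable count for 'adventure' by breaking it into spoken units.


Break 'adventure' into syllables: ad-ven-ture -> ad | ven | ture = 3 syllables

3 syllables


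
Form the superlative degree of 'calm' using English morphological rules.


Apply superlative formation (add -est): 'calm' -> 'calmest'.

calmest


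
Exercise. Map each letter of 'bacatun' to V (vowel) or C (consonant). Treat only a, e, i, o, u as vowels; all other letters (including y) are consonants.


Letter mapping: b = C, a = V, c = C, a = V, t = C, u = V, n = C.

CVCVCVC


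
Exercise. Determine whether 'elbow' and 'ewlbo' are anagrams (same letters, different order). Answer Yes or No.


Sorted letters of 'elbow': 'below'
Sorted letters of 'ewlbo': 'below'
They match.

Yes


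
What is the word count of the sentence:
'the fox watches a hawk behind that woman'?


Split into words: the | fox | watches | a | hawk | behind | that | woman = 8 words.

8


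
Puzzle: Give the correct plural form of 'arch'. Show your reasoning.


Apply rule: Add -es (sibilant/fricative ending). 'arch' becomes 'arches'.

arches


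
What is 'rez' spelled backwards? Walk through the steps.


Reverse 'rez' character by character: 'zer'.

zer


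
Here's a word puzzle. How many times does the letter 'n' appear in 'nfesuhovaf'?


Letter 'n' in 'nfesuhovaf': found at position(s) 1 = 1 occurrence(s).

1


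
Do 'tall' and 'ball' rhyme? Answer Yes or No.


Rime (stressed vowel + following sounds) of 'tall': -all = /ɔːl/
Rime of 'ball': -all = /ɔːl/
/ɔːl/ and /ɔːl/ are the same ending sound, so the words rhyme.

Yes


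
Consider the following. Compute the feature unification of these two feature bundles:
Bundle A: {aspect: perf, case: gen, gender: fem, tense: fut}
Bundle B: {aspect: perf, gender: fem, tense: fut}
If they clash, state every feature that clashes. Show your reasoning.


Compare features:
aspect: A=perf vs B=perf -> unified: perf
case: A=gen vs B=_ -> unified: gen
gender: A=fem vs B=fem -> unified: fem
tense: A=fut vs B=fut -> unified: fut
No clashes found.

Unified: {aspect: perf, case: gen, gender: fem, tense: fut}


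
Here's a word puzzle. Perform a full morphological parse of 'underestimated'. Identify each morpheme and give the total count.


Step 1: Identify prefix: 'under' (meaning: beneath/insufficient)
Step 2: Identify root: 'estimate'
Step 3: Identify suffix(es): 'ed'
Decomposition: under- (prefix: beneath/insufficient) + estimate (root) + -ed (suffix: past)
Total morphemes: 3

3 morphemes (under- (prefix: beneath/insufficient) + estimate (root) + -ed (suffix: past))


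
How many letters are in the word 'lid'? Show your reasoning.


Spell out 'lid' and number each letter: l(1), i(2), d(3). Total: 3 letters.

3


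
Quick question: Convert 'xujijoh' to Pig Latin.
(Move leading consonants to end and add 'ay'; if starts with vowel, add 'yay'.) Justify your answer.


'xujijoh': move consonant cluster 'x' to end and add 'ay': 'ujijohxay'.

ujijohxay


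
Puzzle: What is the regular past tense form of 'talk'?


Apply rule: Add -ed. 'talk' becomes 'talked'.

talked


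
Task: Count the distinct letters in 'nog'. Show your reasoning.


Unique letters in 'nog': {g, n, o} = 3 distinct letters.

3


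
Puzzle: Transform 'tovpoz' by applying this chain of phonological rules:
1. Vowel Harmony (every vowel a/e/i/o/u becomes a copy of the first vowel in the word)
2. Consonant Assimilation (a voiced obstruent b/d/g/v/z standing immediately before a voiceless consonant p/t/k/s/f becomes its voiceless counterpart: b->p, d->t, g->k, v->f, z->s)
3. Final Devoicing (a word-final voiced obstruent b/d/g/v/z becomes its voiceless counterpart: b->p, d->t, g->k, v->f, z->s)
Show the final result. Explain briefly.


Starting form: 'tovpoz'
Rule 1: Vowel Harmony: all vowels already match. No change.
Rule 2: Consonant Assimilation: voiced obstruent before voiceless consonant becomes voiceless ('vp' -> 'fp'). 'tovpoz' -> 'tofpoz'
Rule 3: Final Devoicing: word-final voiced obstruent 'z' becomes voiceless 's'. 'tofpoz' -> 'tofpos'
Final form: 'tofpos'

tofpos


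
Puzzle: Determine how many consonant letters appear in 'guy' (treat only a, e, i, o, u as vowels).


Consonants in 'guy': g, y = 2 consonants.

2


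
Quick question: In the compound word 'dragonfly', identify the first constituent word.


Split 'dragonfly' into 'dragon' + 'fly'. The first part is 'dragon'.

dragon


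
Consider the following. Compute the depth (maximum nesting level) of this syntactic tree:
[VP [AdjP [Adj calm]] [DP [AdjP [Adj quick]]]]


Count bracket nesting levels:
'[' at pos 0: depth = 1
'[' at pos 4: depth = 2
'[' at pos 10: depth = 3
'[' at pos 22: depth = 2
'[' at pos 26: depth = 3
'[' at pos 32: depth = 4
Maximum depth reached: 4

4


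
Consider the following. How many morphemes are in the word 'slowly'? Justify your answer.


Decomposition: slow (root) + -ly (suffix) = 2 morpheme(s)

2 morphemes


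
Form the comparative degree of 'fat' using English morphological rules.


Apply comparative formation (double final consonant, add -er): 'fat' -> 'fatter'.

fatter


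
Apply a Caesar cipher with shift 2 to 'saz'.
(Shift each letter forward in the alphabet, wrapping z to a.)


Shift each letter by 2: s -> u, a -> c, z -> b. Result: 'ucb'.

ucb


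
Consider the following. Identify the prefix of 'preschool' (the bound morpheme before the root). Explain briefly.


The word 'preschool' = 'pre' (prefix) + 'school' (root). The prefix is 'pre'.

pre


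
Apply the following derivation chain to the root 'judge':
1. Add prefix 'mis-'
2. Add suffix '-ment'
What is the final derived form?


Step 1: Add prefix 'mis-' to 'judge' = 'misjudge'
Step 2: Add suffix '-ment' to 'misjudge' = 'misjudgment'

misjudgment


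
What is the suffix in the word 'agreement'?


The word 'agreement' = 'agree' (root) + '-ment' (suffix). The suffix is '-ment'.

ment


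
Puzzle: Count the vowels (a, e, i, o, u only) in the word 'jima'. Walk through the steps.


Vowels in 'jima': i, a = 2 vowels.

2


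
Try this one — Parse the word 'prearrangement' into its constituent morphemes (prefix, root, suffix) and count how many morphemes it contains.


Step 1: Identify prefix: 'pre' (meaning: before)
Step 2: Identify root: 'arrange'
Step 3: Identify suffix(es): 'ment'
Decomposition: pre- (prefix: before) + arrange (root) + -ment (suffix: action/result)
Total morphemes: 3

3 morphemes (pre- (prefix: before) + arrange (root) + -ment (suffix: action/result))


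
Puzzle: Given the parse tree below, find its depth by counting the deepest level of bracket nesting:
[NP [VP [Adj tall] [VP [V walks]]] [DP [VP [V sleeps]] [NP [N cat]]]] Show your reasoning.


Count bracket nesting levels:
'[' at pos 0: depth = 1
'[' at pos 4: depth = 2
'[' at pos 8: depth = 3
'[' at pos 19: depth = 3
'[' at pos 23: depth = 4
'[' at pos 35: depth = 2
'[' at pos 39: depth = 3
'[' at pos 43: depth = 4
'[' at pos 55: depth = 3
'[' at pos 59: depth = 4
Maximum depth reached: 4

4


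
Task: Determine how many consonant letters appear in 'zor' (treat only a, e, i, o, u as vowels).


Consonants in 'zor': z, r = 2 consonants.

2


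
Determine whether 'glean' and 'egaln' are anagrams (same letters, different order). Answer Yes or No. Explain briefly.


Sorted letters of 'glean': 'aegln'
Sorted letters of 'egaln': 'aegln'
They match.

Yes


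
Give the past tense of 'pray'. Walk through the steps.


Apply rule: Add -ed. 'pray' becomes 'prayed'.

prayed


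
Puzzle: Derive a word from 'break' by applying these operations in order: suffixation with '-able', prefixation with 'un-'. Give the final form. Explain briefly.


Step 1: Add suffix '-able' to 'break' = 'breakable'
Step 2: Add prefix 'un-' to 'breakable' = 'unbreakable'

unbreakable


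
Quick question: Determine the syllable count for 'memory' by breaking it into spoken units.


Break 'memory' into syllables: mem-o-ry -> mem | o | ry = 3 syllables

3 syllables


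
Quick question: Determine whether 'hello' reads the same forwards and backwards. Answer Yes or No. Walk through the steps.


Forward: 'hello'
Reversed: 'olleh'
They differ.

No


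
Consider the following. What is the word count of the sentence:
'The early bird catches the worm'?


Split into words: The | early | bird | catches | the | worm = 6 words.

6


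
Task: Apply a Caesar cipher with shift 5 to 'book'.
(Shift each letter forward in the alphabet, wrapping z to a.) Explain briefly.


Shift each letter by 5: b -> g, o -> t, o -> t, k -> p. Result: 'gttp'.

gttp


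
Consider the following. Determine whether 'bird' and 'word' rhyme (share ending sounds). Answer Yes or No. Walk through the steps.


Rime (stressed vowel + following sounds) of 'bird': -ird = /ɜːrd/
Rime of 'word': -ord = /ɜːrd/
/ɜːrd/ and /ɜːrd/ are the same ending sound, so the words rhyme.

Yes


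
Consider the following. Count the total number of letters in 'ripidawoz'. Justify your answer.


Spell out 'ripidawoz' and number each letter: r(1), i(2), p(3), i(4), d(5), a(6), w(7), o(8), z(9). Total: 9 letters.

9


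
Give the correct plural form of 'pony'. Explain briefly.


Apply rule: Change -y to -ies (consonant + y). 'pony' becomes 'ponies'.

ponies


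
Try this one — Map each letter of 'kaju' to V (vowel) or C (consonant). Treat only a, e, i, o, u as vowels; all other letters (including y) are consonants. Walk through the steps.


Letter mapping: k = C, a = V, j = C, u = V.

CVCV


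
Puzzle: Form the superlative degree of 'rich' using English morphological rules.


Apply superlative formation (add -est): 'rich' -> 'richest'.

richest


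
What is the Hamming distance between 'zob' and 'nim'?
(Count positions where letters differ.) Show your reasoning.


Alignment:
Position 1: 'z' vs 'n' = DIFFER
Position 2: 'o' vs 'i' = DIFFER
Position 3: 'b' vs 'm' = DIFFER
Total differences: 3

3


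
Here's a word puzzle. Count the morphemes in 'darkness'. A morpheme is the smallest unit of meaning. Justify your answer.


Decomposition: dark (root) + -ness (suffix) = 2 morpheme(s)

2 morphemes


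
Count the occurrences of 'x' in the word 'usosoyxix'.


Letter 'x' in 'usosoyxix': found at position(s) 7, 9 = 2 occurrence(s).

2


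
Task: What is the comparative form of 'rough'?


Apply comparative formation (add -er): 'rough' -> 'rougher'.

rougher


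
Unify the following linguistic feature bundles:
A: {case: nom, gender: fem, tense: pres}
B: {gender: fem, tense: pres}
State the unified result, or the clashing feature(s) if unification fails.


Compare features:
case: A=nom vs B=_ -> unified: nom
gender: A=fem vs B=fem -> unified: fem
tense: A=pres vs B=pres -> unified: pres
No clashes found.

Unified: {case: nom, gender: fem, tense: pres}


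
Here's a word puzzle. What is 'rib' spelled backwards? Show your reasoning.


Reverse 'rib' character by character: 'bir'.

bir


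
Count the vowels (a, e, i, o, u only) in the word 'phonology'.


Vowels in 'phonology': o, o, o = 3 vowels.

3


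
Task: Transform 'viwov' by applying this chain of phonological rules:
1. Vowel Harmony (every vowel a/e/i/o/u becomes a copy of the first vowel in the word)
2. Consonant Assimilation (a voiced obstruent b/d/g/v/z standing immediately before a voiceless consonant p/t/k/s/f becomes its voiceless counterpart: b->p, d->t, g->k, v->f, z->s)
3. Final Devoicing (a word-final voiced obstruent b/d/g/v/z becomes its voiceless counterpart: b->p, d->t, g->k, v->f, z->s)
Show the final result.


Starting form: 'viwov'
Rule 1: Vowel Harmony: all vowels become 'i' (matching first vowel). 'viwov' -> 'viwiv'
Rule 2: Consonant Assimilation: no voiced obstruent (b/d/g/v/z) stands immediately before a voiceless consonant (p/t/k/s/f). No change.
Rule 3: Final Devoicing: word-final voiced obstruent 'v' becomes voiceless 'f'. 'viwiv' -> 'viwif'
Final form: 'viwif'

viwif
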